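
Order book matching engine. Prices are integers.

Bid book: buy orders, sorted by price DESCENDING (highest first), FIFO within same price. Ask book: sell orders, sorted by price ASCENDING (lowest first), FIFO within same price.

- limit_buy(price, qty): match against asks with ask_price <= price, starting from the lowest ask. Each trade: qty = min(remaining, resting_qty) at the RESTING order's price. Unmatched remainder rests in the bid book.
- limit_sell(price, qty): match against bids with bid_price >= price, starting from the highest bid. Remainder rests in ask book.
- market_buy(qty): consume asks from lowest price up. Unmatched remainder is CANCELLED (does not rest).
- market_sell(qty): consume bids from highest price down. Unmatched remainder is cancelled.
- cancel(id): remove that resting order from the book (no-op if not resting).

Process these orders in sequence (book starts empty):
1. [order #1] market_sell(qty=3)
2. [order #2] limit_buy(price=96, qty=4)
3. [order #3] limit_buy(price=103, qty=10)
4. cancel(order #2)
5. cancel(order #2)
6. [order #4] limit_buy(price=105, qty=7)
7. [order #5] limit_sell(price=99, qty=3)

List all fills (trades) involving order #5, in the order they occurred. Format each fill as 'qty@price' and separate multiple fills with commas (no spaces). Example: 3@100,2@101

After op 1 [order #1] market_sell(qty=3): fills=none; bids=[-] asks=[-]
After op 2 [order #2] limit_buy(price=96, qty=4): fills=none; bids=[#2:4@96] asks=[-]
After op 3 [order #3] limit_buy(price=103, qty=10): fills=none; bids=[#3:10@103 #2:4@96] asks=[-]
After op 4 cancel(order #2): fills=none; bids=[#3:10@103] asks=[-]
After op 5 cancel(order #2): fills=none; bids=[#3:10@103] asks=[-]
After op 6 [order #4] limit_buy(price=105, qty=7): fills=none; bids=[#4:7@105 #3:10@103] asks=[-]
After op 7 [order #5] limit_sell(price=99, qty=3): fills=#4x#5:3@105; bids=[#4:4@105 #3:10@103] asks=[-]

Answer: 3@105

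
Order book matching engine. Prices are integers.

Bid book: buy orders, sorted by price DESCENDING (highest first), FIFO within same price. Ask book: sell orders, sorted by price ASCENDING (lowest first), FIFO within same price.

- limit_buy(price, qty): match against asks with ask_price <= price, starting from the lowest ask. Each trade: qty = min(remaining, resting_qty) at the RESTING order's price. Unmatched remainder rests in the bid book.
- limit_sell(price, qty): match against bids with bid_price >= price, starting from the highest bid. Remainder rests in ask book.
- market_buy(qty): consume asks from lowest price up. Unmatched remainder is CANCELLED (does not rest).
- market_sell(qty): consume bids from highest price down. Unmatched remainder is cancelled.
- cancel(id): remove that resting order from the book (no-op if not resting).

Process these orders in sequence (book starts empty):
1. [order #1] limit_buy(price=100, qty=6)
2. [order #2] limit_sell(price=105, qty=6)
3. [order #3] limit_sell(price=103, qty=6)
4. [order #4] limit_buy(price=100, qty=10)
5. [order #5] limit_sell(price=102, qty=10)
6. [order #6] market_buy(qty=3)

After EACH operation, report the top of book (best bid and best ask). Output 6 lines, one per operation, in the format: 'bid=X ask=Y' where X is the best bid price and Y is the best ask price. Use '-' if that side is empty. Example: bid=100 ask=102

After op 1 [order #1] limit_buy(price=100, qty=6): fills=none; bids=[#1:6@100] asks=[-]
After op 2 [order #2] limit_sell(price=105, qty=6): fills=none; bids=[#1:6@100] asks=[#2:6@105]
After op 3 [order #3] limit_sell(price=103, qty=6): fills=none; bids=[#1:6@100] asks=[#3:6@103 #2:6@105]
After op 4 [order #4] limit_buy(price=100, qty=10): fills=none; bids=[#1:6@100 #4:10@100] asks=[#3:6@103 #2:6@105]
After op 5 [order #5] limit_sell(price=102, qty=10): fills=none; bids=[#1:6@100 #4:10@100] asks=[#5:10@102 #3:6@103 #2:6@105]
After op 6 [order #6] market_buy(qty=3): fills=#6x#5:3@102; bids=[#1:6@100 #4:10@100] asks=[#5:7@102 #3:6@103 #2:6@105]

Answer: bid=100 ask=-
bid=100 ask=105
bid=100 ask=103
bid=100 ask=103
bid=100 ask=102
bid=100 ask=102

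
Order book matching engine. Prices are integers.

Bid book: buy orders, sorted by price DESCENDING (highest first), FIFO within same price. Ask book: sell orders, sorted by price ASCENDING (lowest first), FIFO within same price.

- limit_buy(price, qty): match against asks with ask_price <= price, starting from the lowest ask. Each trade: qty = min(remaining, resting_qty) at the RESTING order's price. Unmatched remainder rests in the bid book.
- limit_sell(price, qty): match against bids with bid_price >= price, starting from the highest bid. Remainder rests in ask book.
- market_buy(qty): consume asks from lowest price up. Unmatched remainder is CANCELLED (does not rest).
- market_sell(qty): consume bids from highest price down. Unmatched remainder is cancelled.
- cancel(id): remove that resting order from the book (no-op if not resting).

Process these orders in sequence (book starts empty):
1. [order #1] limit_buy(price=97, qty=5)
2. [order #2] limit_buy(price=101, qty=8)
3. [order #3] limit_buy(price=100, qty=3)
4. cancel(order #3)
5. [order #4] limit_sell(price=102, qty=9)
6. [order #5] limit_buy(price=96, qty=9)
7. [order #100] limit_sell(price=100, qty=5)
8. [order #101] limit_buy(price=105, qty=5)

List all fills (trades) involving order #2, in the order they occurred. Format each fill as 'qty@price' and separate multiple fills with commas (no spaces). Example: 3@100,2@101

After op 1 [order #1] limit_buy(price=97, qty=5): fills=none; bids=[#1:5@97] asks=[-]
After op 2 [order #2] limit_buy(price=101, qty=8): fills=none; bids=[#2:8@101 #1:5@97] asks=[-]
After op 3 [order #3] limit_buy(price=100, qty=3): fills=none; bids=[#2:8@101 #3:3@100 #1:5@97] asks=[-]
After op 4 cancel(order #3): fills=none; bids=[#2:8@101 #1:5@97] asks=[-]
After op 5 [order #4] limit_sell(price=102, qty=9): fills=none; bids=[#2:8@101 #1:5@97] asks=[#4:9@102]
After op 6 [order #5] limit_buy(price=96, qty=9): fills=none; bids=[#2:8@101 #1:5@97 #5:9@96] asks=[#4:9@102]
After op 7 [order #100] limit_sell(price=100, qty=5): fills=#2x#100:5@101; bids=[#2:3@101 #1:5@97 #5:9@96] asks=[#4:9@102]
After op 8 [order #101] limit_buy(price=105, qty=5): fills=#101x#4:5@102; bids=[#2:3@101 #1:5@97 #5:9@96] asks=[#4:4@102]

Answer: 5@101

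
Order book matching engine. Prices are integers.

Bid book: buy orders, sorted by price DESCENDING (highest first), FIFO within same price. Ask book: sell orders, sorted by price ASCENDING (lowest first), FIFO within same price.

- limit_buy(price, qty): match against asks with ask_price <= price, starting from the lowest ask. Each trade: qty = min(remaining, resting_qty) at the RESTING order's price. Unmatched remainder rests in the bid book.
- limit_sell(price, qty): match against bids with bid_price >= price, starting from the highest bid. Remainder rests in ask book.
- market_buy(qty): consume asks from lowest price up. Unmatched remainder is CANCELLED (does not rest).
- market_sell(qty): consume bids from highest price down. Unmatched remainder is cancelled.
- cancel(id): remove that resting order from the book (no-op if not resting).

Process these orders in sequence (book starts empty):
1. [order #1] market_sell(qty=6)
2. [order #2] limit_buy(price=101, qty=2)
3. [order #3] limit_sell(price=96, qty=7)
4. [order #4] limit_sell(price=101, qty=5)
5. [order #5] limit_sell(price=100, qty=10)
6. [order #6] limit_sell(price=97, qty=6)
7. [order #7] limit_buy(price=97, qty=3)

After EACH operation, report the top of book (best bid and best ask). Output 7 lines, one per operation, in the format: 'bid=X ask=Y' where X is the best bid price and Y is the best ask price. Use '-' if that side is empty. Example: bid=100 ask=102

After op 1 [order #1] market_sell(qty=6): fills=none; bids=[-] asks=[-]
After op 2 [order #2] limit_buy(price=101, qty=2): fills=none; bids=[#2:2@101] asks=[-]
After op 3 [order #3] limit_sell(price=96, qty=7): fills=#2x#3:2@101; bids=[-] asks=[#3:5@96]
After op 4 [order #4] limit_sell(price=101, qty=5): fills=none; bids=[-] asks=[#3:5@96 #4:5@101]
After op 5 [order #5] limit_sell(price=100, qty=10): fills=none; bids=[-] asks=[#3:5@96 #5:10@100 #4:5@101]
After op 6 [order #6] limit_sell(price=97, qty=6): fills=none; bids=[-] asks=[#3:5@96 #6:6@97 #5:10@100 #4:5@101]
After op 7 [order #7] limit_buy(price=97, qty=3): fills=#7x#3:3@96; bids=[-] asks=[#3:2@96 #6:6@97 #5:10@100 #4:5@101]

Answer: bid=- ask=-
bid=101 ask=-
bid=- ask=96
bid=- ask=96
bid=- ask=96
bid=- ask=96
bid=- ask=96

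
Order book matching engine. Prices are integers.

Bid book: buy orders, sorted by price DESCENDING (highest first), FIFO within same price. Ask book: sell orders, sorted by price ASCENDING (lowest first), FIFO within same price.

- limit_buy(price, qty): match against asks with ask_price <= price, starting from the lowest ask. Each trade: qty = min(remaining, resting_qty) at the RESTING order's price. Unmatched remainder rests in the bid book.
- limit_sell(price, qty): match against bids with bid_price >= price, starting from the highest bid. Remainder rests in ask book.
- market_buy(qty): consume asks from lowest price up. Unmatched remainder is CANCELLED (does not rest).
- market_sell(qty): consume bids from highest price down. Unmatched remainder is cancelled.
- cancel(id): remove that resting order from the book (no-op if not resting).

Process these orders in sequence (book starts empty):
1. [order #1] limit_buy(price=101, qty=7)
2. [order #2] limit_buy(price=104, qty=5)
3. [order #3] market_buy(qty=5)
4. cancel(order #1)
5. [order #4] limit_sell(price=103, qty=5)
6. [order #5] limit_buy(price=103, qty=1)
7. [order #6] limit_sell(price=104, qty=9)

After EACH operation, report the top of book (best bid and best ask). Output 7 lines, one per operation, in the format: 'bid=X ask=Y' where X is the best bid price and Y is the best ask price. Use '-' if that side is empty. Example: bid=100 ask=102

After op 1 [order #1] limit_buy(price=101, qty=7): fills=none; bids=[#1:7@101] asks=[-]
After op 2 [order #2] limit_buy(price=104, qty=5): fills=none; bids=[#2:5@104 #1:7@101] asks=[-]
After op 3 [order #3] market_buy(qty=5): fills=none; bids=[#2:5@104 #1:7@101] asks=[-]
After op 4 cancel(order #1): fills=none; bids=[#2:5@104] asks=[-]
After op 5 [order #4] limit_sell(price=103, qty=5): fills=#2x#4:5@104; bids=[-] asks=[-]
After op 6 [order #5] limit_buy(price=103, qty=1): fills=none; bids=[#5:1@103] asks=[-]
After op 7 [order #6] limit_sell(price=104, qty=9): fills=none; bids=[#5:1@103] asks=[#6:9@104]

Answer: bid=101 ask=-
bid=104 ask=-
bid=104 ask=-
bid=104 ask=-
bid=- ask=-
bid=103 ask=-
bid=103 ask=104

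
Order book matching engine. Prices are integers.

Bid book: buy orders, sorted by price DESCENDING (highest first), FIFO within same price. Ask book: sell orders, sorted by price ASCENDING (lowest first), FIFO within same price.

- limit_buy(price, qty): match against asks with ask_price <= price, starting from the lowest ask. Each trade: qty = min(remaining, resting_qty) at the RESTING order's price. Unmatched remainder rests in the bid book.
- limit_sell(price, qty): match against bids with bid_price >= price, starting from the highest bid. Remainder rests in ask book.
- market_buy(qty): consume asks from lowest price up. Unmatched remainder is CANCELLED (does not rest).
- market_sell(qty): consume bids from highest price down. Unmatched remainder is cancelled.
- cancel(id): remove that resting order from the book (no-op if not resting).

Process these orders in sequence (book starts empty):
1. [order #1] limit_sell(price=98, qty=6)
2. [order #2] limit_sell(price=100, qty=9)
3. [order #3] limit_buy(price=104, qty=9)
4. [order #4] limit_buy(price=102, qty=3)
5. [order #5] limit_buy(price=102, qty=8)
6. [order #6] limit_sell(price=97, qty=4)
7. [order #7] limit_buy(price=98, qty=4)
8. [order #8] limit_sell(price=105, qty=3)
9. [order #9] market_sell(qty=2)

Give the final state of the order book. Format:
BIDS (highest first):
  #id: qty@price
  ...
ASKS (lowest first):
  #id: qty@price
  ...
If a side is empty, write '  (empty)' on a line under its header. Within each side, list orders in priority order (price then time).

After op 1 [order #1] limit_sell(price=98, qty=6): fills=none; bids=[-] asks=[#1:6@98]
After op 2 [order #2] limit_sell(price=100, qty=9): fills=none; bids=[-] asks=[#1:6@98 #2:9@100]
After op 3 [order #3] limit_buy(price=104, qty=9): fills=#3x#1:6@98 #3x#2:3@100; bids=[-] asks=[#2:6@100]
After op 4 [order #4] limit_buy(price=102, qty=3): fills=#4x#2:3@100; bids=[-] asks=[#2:3@100]
After op 5 [order #5] limit_buy(price=102, qty=8): fills=#5x#2:3@100; bids=[#5:5@102] asks=[-]
After op 6 [order #6] limit_sell(price=97, qty=4): fills=#5x#6:4@102; bids=[#5:1@102] asks=[-]
After op 7 [order #7] limit_buy(price=98, qty=4): fills=none; bids=[#5:1@102 #7:4@98] asks=[-]
After op 8 [order #8] limit_sell(price=105, qty=3): fills=none; bids=[#5:1@102 #7:4@98] asks=[#8:3@105]
After op 9 [order #9] market_sell(qty=2): fills=#5x#9:1@102 #7x#9:1@98; bids=[#7:3@98] asks=[#8:3@105]

Answer: BIDS (highest first):
  #7: 3@98
ASKS (lowest first):
  #8: 3@105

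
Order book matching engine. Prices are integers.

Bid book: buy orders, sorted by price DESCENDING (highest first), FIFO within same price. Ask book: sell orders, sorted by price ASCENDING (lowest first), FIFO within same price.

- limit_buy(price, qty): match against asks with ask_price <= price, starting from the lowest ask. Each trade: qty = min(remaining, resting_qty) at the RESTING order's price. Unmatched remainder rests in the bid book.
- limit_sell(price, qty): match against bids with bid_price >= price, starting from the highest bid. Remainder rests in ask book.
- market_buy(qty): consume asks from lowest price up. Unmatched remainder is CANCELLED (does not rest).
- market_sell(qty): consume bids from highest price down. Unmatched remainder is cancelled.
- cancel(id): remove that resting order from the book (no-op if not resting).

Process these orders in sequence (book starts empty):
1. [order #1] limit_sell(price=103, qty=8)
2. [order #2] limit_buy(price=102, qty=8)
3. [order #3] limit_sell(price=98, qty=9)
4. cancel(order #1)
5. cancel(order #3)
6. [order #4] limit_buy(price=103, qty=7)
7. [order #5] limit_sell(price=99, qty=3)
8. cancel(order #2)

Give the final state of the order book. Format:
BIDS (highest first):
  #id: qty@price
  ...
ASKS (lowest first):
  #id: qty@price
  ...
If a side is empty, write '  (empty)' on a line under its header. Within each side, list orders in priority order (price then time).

After op 1 [order #1] limit_sell(price=103, qty=8): fills=none; bids=[-] asks=[#1:8@103]
After op 2 [order #2] limit_buy(price=102, qty=8): fills=none; bids=[#2:8@102] asks=[#1:8@103]
After op 3 [order #3] limit_sell(price=98, qty=9): fills=#2x#3:8@102; bids=[-] asks=[#3:1@98 #1:8@103]
After op 4 cancel(order #1): fills=none; bids=[-] asks=[#3:1@98]
After op 5 cancel(order #3): fills=none; bids=[-] asks=[-]
After op 6 [order #4] limit_buy(price=103, qty=7): fills=none; bids=[#4:7@103] asks=[-]
After op 7 [order #5] limit_sell(price=99, qty=3): fills=#4x#5:3@103; bids=[#4:4@103] asks=[-]
After op 8 cancel(order #2): fills=none; bids=[#4:4@103] asks=[-]

Answer: BIDS (highest first):
  #4: 4@103
ASKS (lowest first):
  (empty)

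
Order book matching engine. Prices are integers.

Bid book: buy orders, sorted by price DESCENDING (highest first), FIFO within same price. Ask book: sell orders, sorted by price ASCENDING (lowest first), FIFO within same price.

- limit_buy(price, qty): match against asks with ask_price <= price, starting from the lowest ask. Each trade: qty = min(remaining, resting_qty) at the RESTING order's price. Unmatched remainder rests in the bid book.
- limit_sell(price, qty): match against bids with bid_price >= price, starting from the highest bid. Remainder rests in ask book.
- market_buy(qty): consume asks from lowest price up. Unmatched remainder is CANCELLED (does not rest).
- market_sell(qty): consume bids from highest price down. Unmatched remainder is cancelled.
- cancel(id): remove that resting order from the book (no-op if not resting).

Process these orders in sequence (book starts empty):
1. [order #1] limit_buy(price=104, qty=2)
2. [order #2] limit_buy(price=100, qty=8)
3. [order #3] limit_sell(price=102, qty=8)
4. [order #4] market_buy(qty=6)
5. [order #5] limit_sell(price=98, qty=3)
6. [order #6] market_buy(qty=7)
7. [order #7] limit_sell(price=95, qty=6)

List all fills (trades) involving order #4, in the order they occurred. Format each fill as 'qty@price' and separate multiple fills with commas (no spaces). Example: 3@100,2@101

After op 1 [order #1] limit_buy(price=104, qty=2): fills=none; bids=[#1:2@104] asks=[-]
After op 2 [order #2] limit_buy(price=100, qty=8): fills=none; bids=[#1:2@104 #2:8@100] asks=[-]
After op 3 [order #3] limit_sell(price=102, qty=8): fills=#1x#3:2@104; bids=[#2:8@100] asks=[#3:6@102]
After op 4 [order #4] market_buy(qty=6): fills=#4x#3:6@102; bids=[#2:8@100] asks=[-]
After op 5 [order #5] limit_sell(price=98, qty=3): fills=#2x#5:3@100; bids=[#2:5@100] asks=[-]
After op 6 [order #6] market_buy(qty=7): fills=none; bids=[#2:5@100] asks=[-]
After op 7 [order #7] limit_sell(price=95, qty=6): fills=#2x#7:5@100; bids=[-] asks=[#7:1@95]

Answer: 6@102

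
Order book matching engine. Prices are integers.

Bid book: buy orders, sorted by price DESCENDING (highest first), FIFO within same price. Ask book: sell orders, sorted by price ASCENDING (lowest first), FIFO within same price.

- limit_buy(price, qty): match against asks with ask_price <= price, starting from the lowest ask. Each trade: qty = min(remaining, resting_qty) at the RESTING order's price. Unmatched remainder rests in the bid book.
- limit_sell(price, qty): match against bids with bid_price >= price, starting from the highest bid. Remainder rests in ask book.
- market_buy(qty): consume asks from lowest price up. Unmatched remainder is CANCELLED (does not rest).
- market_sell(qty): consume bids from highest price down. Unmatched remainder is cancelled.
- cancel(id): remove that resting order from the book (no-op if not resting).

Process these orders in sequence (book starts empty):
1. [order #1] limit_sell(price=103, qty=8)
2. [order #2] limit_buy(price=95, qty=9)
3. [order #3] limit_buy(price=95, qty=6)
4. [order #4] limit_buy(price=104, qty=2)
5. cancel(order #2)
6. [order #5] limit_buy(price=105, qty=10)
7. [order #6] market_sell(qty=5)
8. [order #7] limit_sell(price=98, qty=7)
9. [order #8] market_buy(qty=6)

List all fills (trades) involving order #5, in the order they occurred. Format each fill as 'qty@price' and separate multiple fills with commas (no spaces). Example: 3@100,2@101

Answer: 6@103,4@105

Derivation:
After op 1 [order #1] limit_sell(price=103, qty=8): fills=none; bids=[-] asks=[#1:8@103]
After op 2 [order #2] limit_buy(price=95, qty=9): fills=none; bids=[#2:9@95] asks=[#1:8@103]
After op 3 [order #3] limit_buy(price=95, qty=6): fills=none; bids=[#2:9@95 #3:6@95] asks=[#1:8@103]
After op 4 [order #4] limit_buy(price=104, qty=2): fills=#4x#1:2@103; bids=[#2:9@95 #3:6@95] asks=[#1:6@103]
After op 5 cancel(order #2): fills=none; bids=[#3:6@95] asks=[#1:6@103]
After op 6 [order #5] limit_buy(price=105, qty=10): fills=#5x#1:6@103; bids=[#5:4@105 #3:6@95] asks=[-]
After op 7 [order #6] market_sell(qty=5): fills=#5x#6:4@105 #3x#6:1@95; bids=[#3:5@95] asks=[-]
After op 8 [order #7] limit_sell(price=98, qty=7): fills=none; bids=[#3:5@95] asks=[#7:7@98]
After op 9 [order #8] market_buy(qty=6): fills=#8x#7:6@98; bids=[#3:5@95] asks=[#7:1@98]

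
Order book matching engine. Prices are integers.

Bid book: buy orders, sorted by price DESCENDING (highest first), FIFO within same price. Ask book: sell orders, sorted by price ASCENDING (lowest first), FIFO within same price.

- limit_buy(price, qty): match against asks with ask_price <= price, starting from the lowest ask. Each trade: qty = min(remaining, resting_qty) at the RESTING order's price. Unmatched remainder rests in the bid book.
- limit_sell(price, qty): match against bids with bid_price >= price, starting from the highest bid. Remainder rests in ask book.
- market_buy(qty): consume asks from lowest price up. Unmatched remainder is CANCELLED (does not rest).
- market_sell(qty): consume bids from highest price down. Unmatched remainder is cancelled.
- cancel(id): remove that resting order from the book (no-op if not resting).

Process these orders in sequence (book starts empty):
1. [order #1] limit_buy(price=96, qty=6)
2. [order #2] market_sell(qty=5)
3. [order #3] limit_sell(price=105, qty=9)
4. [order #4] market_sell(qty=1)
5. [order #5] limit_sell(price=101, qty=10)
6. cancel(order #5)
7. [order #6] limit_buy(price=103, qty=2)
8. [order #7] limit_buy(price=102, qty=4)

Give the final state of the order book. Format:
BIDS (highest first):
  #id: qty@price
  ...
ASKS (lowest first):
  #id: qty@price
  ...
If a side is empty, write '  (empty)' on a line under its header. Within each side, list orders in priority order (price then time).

Answer: BIDS (highest first):
  #6: 2@103
  #7: 4@102
ASKS (lowest first):
  #3: 9@105

Derivation:
After op 1 [order #1] limit_buy(price=96, qty=6): fills=none; bids=[#1:6@96] asks=[-]
After op 2 [order #2] market_sell(qty=5): fills=#1x#2:5@96; bids=[#1:1@96] asks=[-]
After op 3 [order #3] limit_sell(price=105, qty=9): fills=none; bids=[#1:1@96] asks=[#3:9@105]
After op 4 [order #4] market_sell(qty=1): fills=#1x#4:1@96; bids=[-] asks=[#3:9@105]
After op 5 [order #5] limit_sell(price=101, qty=10): fills=none; bids=[-] asks=[#5:10@101 #3:9@105]
After op 6 cancel(order #5): fills=none; bids=[-] asks=[#3:9@105]
After op 7 [order #6] limit_buy(price=103, qty=2): fills=none; bids=[#6:2@103] asks=[#3:9@105]
After op 8 [order #7] limit_buy(price=102, qty=4): fills=none; bids=[#6:2@103 #7:4@102] asks=[#3:9@105]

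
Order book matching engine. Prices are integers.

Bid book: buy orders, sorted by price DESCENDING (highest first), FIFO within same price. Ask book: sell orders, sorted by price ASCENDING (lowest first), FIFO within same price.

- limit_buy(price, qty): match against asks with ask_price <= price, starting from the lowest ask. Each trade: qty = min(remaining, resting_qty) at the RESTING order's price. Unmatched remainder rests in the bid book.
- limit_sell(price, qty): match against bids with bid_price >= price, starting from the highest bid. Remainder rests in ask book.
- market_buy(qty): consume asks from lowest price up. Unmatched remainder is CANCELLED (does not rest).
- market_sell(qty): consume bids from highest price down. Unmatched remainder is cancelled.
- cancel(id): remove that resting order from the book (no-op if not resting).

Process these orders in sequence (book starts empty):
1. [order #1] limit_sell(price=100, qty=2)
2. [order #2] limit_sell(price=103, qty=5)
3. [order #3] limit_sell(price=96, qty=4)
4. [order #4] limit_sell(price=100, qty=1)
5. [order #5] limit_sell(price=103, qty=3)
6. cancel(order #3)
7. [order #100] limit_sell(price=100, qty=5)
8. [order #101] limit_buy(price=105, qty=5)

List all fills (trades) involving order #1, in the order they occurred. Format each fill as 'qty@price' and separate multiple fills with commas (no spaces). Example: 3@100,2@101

Answer: 2@100

Derivation:
After op 1 [order #1] limit_sell(price=100, qty=2): fills=none; bids=[-] asks=[#1:2@100]
After op 2 [order #2] limit_sell(price=103, qty=5): fills=none; bids=[-] asks=[#1:2@100 #2:5@103]
After op 3 [order #3] limit_sell(price=96, qty=4): fills=none; bids=[-] asks=[#3:4@96 #1:2@100 #2:5@103]
After op 4 [order #4] limit_sell(price=100, qty=1): fills=none; bids=[-] asks=[#3:4@96 #1:2@100 #4:1@100 #2:5@103]
After op 5 [order #5] limit_sell(price=103, qty=3): fills=none; bids=[-] asks=[#3:4@96 #1:2@100 #4:1@100 #2:5@103 #5:3@103]
After op 6 cancel(order #3): fills=none; bids=[-] asks=[#1:2@100 #4:1@100 #2:5@103 #5:3@103]
After op 7 [order #100] limit_sell(price=100, qty=5): fills=none; bids=[-] asks=[#1:2@100 #4:1@100 #100:5@100 #2:5@103 #5:3@103]
After op 8 [order #101] limit_buy(price=105, qty=5): fills=#101x#1:2@100 #101x#4:1@100 #101x#100:2@100; bids=[-] asks=[#100:3@100 #2:5@103 #5:3@103]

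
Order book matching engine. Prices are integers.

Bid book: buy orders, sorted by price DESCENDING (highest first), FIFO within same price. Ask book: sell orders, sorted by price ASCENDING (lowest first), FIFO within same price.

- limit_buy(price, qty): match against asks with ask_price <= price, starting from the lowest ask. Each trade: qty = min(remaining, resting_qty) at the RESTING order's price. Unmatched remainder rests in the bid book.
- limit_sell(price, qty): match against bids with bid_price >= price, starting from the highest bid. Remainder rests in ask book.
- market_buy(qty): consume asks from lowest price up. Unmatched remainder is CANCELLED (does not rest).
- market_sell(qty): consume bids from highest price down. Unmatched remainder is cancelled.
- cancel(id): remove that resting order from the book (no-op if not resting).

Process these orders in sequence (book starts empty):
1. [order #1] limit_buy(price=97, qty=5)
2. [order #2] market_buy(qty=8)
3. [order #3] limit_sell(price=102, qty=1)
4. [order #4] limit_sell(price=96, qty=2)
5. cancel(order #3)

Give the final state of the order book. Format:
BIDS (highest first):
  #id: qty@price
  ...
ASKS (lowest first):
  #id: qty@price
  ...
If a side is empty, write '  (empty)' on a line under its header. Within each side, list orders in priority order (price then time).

After op 1 [order #1] limit_buy(price=97, qty=5): fills=none; bids=[#1:5@97] asks=[-]
After op 2 [order #2] market_buy(qty=8): fills=none; bids=[#1:5@97] asks=[-]
After op 3 [order #3] limit_sell(price=102, qty=1): fills=none; bids=[#1:5@97] asks=[#3:1@102]
After op 4 [order #4] limit_sell(price=96, qty=2): fills=#1x#4:2@97; bids=[#1:3@97] asks=[#3:1@102]
After op 5 cancel(order #3): fills=none; bids=[#1:3@97] asks=[-]

Answer: BIDS (highest first):
  #1: 3@97
ASKS (lowest first):
  (empty)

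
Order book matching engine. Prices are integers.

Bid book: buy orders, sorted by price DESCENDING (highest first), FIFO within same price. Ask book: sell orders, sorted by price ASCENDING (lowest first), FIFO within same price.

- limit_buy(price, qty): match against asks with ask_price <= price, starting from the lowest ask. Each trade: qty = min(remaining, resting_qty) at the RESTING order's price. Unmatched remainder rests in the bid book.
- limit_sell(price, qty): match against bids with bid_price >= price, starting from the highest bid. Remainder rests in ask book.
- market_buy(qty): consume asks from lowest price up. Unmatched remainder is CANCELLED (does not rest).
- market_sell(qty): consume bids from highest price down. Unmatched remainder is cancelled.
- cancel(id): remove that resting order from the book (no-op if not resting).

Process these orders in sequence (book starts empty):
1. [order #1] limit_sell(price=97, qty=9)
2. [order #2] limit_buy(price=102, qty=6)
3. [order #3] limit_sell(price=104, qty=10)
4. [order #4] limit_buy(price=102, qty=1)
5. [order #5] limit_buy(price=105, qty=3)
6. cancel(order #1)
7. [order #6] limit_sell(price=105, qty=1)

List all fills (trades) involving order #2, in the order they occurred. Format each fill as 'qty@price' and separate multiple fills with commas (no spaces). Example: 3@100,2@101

Answer: 6@97

Derivation:
After op 1 [order #1] limit_sell(price=97, qty=9): fills=none; bids=[-] asks=[#1:9@97]
After op 2 [order #2] limit_buy(price=102, qty=6): fills=#2x#1:6@97; bids=[-] asks=[#1:3@97]
After op 3 [order #3] limit_sell(price=104, qty=10): fills=none; bids=[-] asks=[#1:3@97 #3:10@104]
After op 4 [order #4] limit_buy(price=102, qty=1): fills=#4x#1:1@97; bids=[-] asks=[#1:2@97 #3:10@104]
After op 5 [order #5] limit_buy(price=105, qty=3): fills=#5x#1:2@97 #5x#3:1@104; bids=[-] asks=[#3:9@104]
After op 6 cancel(order #1): fills=none; bids=[-] asks=[#3:9@104]
After op 7 [order #6] limit_sell(price=105, qty=1): fills=none; bids=[-] asks=[#3:9@104 #6:1@105]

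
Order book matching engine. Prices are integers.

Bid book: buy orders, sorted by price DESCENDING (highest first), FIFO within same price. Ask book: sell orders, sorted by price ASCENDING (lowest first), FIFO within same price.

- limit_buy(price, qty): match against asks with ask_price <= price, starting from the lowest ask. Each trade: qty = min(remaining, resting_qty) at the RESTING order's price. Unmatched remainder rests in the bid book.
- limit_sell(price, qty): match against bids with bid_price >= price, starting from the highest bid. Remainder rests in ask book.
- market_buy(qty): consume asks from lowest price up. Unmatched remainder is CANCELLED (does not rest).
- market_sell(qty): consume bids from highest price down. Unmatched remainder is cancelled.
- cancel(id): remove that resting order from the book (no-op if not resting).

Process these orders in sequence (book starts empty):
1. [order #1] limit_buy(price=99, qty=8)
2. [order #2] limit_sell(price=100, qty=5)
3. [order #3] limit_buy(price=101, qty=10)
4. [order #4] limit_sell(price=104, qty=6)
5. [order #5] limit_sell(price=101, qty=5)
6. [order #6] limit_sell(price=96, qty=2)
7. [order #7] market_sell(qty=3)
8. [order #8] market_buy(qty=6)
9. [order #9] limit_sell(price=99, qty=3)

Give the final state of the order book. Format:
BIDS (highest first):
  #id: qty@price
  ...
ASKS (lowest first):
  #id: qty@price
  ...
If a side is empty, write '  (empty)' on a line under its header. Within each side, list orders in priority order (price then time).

After op 1 [order #1] limit_buy(price=99, qty=8): fills=none; bids=[#1:8@99] asks=[-]
After op 2 [order #2] limit_sell(price=100, qty=5): fills=none; bids=[#1:8@99] asks=[#2:5@100]
After op 3 [order #3] limit_buy(price=101, qty=10): fills=#3x#2:5@100; bids=[#3:5@101 #1:8@99] asks=[-]
After op 4 [order #4] limit_sell(price=104, qty=6): fills=none; bids=[#3:5@101 #1:8@99] asks=[#4:6@104]
After op 5 [order #5] limit_sell(price=101, qty=5): fills=#3x#5:5@101; bids=[#1:8@99] asks=[#4:6@104]
After op 6 [order #6] limit_sell(price=96, qty=2): fills=#1x#6:2@99; bids=[#1:6@99] asks=[#4:6@104]
After op 7 [order #7] market_sell(qty=3): fills=#1x#7:3@99; bids=[#1:3@99] asks=[#4:6@104]
After op 8 [order #8] market_buy(qty=6): fills=#8x#4:6@104; bids=[#1:3@99] asks=[-]
After op 9 [order #9] limit_sell(price=99, qty=3): fills=#1x#9:3@99; bids=[-] asks=[-]

Answer: BIDS (highest first):
  (empty)
ASKS (lowest first):
  (empty)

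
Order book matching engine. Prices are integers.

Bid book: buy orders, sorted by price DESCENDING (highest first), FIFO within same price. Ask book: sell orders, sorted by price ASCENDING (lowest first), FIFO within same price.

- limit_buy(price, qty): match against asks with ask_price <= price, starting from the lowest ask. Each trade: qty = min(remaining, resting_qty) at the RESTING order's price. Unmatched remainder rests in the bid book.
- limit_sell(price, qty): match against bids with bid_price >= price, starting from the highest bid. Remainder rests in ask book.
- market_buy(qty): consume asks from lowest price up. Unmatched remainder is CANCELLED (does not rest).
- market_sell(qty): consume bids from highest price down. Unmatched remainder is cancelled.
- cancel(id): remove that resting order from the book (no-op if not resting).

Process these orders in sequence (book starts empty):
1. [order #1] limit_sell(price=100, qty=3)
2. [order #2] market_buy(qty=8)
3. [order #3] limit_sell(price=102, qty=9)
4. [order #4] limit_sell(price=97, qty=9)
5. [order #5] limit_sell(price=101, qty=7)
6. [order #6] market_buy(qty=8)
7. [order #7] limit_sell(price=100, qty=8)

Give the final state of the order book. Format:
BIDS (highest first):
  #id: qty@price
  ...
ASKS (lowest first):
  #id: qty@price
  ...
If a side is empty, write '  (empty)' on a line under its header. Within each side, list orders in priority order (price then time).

After op 1 [order #1] limit_sell(price=100, qty=3): fills=none; bids=[-] asks=[#1:3@100]
After op 2 [order #2] market_buy(qty=8): fills=#2x#1:3@100; bids=[-] asks=[-]
After op 3 [order #3] limit_sell(price=102, qty=9): fills=none; bids=[-] asks=[#3:9@102]
After op 4 [order #4] limit_sell(price=97, qty=9): fills=none; bids=[-] asks=[#4:9@97 #3:9@102]
After op 5 [order #5] limit_sell(price=101, qty=7): fills=none; bids=[-] asks=[#4:9@97 #5:7@101 #3:9@102]
After op 6 [order #6] market_buy(qty=8): fills=#6x#4:8@97; bids=[-] asks=[#4:1@97 #5:7@101 #3:9@102]
After op 7 [order #7] limit_sell(price=100, qty=8): fills=none; bids=[-] asks=[#4:1@97 #7:8@100 #5:7@101 #3:9@102]

Answer: BIDS (highest first):
  (empty)
ASKS (lowest first):
  #4: 1@97
  #7: 8@100
  #5: 7@101
  #3: 9@102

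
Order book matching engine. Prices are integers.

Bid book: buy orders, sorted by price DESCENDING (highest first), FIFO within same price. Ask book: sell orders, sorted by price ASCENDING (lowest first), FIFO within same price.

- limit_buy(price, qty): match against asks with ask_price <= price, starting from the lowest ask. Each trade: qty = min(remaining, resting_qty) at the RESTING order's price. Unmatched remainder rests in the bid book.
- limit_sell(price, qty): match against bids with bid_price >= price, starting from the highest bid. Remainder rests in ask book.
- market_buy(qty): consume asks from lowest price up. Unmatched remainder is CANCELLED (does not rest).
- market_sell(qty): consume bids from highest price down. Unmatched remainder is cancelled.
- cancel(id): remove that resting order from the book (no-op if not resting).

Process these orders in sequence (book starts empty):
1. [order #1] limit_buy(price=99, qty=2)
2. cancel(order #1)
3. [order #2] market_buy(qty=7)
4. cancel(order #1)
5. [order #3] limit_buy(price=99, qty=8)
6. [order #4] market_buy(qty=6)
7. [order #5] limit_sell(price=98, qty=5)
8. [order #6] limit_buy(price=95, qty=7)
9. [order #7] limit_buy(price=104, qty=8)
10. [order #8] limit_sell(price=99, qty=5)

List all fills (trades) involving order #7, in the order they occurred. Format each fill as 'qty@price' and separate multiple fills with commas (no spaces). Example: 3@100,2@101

After op 1 [order #1] limit_buy(price=99, qty=2): fills=none; bids=[#1:2@99] asks=[-]
After op 2 cancel(order #1): fills=none; bids=[-] asks=[-]
After op 3 [order #2] market_buy(qty=7): fills=none; bids=[-] asks=[-]
After op 4 cancel(order #1): fills=none; bids=[-] asks=[-]
After op 5 [order #3] limit_buy(price=99, qty=8): fills=none; bids=[#3:8@99] asks=[-]
After op 6 [order #4] market_buy(qty=6): fills=none; bids=[#3:8@99] asks=[-]
After op 7 [order #5] limit_sell(price=98, qty=5): fills=#3x#5:5@99; bids=[#3:3@99] asks=[-]
After op 8 [order #6] limit_buy(price=95, qty=7): fills=none; bids=[#3:3@99 #6:7@95] asks=[-]
After op 9 [order #7] limit_buy(price=104, qty=8): fills=none; bids=[#7:8@104 #3:3@99 #6:7@95] asks=[-]
After op 10 [order #8] limit_sell(price=99, qty=5): fills=#7x#8:5@104; bids=[#7:3@104 #3:3@99 #6:7@95] asks=[-]

Answer: 5@104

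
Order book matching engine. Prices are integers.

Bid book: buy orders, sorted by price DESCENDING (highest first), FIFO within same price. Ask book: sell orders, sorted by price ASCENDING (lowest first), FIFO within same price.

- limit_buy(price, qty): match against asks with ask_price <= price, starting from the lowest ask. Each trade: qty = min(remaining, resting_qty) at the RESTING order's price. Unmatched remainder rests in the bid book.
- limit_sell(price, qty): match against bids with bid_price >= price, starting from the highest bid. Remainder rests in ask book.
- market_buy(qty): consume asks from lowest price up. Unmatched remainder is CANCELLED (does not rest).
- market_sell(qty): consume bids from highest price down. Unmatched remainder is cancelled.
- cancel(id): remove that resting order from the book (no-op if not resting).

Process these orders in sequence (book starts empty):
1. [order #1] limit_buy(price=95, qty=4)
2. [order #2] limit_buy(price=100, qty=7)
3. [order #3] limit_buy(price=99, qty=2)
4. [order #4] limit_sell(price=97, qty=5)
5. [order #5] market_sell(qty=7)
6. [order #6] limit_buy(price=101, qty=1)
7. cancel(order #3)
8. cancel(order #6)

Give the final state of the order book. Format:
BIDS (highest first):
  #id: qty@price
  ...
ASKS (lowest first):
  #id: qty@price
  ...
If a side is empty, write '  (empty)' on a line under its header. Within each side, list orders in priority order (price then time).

Answer: BIDS (highest first):
  #1: 1@95
ASKS (lowest first):
  (empty)

Derivation:
After op 1 [order #1] limit_buy(price=95, qty=4): fills=none; bids=[#1:4@95] asks=[-]
After op 2 [order #2] limit_buy(price=100, qty=7): fills=none; bids=[#2:7@100 #1:4@95] asks=[-]
After op 3 [order #3] limit_buy(price=99, qty=2): fills=none; bids=[#2:7@100 #3:2@99 #1:4@95] asks=[-]
After op 4 [order #4] limit_sell(price=97, qty=5): fills=#2x#4:5@100; bids=[#2:2@100 #3:2@99 #1:4@95] asks=[-]
After op 5 [order #5] market_sell(qty=7): fills=#2x#5:2@100 #3x#5:2@99 #1x#5:3@95; bids=[#1:1@95] asks=[-]
After op 6 [order #6] limit_buy(price=101, qty=1): fills=none; bids=[#6:1@101 #1:1@95] asks=[-]
After op 7 cancel(order #3): fills=none; bids=[#6:1@101 #1:1@95] asks=[-]
After op 8 cancel(order #6): fills=none; bids=[#1:1@95] asks=[-]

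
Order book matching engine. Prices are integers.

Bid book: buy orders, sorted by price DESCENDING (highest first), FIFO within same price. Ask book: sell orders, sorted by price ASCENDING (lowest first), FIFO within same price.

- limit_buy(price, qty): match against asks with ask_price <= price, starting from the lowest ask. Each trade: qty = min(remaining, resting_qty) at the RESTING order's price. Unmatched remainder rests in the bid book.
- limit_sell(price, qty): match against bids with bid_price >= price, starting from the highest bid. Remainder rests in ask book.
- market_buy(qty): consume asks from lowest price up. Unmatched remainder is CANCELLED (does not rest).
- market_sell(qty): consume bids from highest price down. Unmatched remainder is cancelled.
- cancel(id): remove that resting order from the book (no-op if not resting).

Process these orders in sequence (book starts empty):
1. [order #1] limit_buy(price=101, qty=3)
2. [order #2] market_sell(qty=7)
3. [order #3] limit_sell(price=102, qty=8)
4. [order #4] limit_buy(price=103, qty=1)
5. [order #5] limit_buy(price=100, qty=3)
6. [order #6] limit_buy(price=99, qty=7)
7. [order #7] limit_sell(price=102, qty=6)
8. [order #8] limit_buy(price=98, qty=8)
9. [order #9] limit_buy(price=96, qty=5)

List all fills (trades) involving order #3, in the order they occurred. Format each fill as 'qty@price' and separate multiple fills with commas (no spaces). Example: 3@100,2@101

After op 1 [order #1] limit_buy(price=101, qty=3): fills=none; bids=[#1:3@101] asks=[-]
After op 2 [order #2] market_sell(qty=7): fills=#1x#2:3@101; bids=[-] asks=[-]
After op 3 [order #3] limit_sell(price=102, qty=8): fills=none; bids=[-] asks=[#3:8@102]
After op 4 [order #4] limit_buy(price=103, qty=1): fills=#4x#3:1@102; bids=[-] asks=[#3:7@102]
After op 5 [order #5] limit_buy(price=100, qty=3): fills=none; bids=[#5:3@100] asks=[#3:7@102]
After op 6 [order #6] limit_buy(price=99, qty=7): fills=none; bids=[#5:3@100 #6:7@99] asks=[#3:7@102]
After op 7 [order #7] limit_sell(price=102, qty=6): fills=none; bids=[#5:3@100 #6:7@99] asks=[#3:7@102 #7:6@102]
After op 8 [order #8] limit_buy(price=98, qty=8): fills=none; bids=[#5:3@100 #6:7@99 #8:8@98] asks=[#3:7@102 #7:6@102]
After op 9 [order #9] limit_buy(price=96, qty=5): fills=none; bids=[#5:3@100 #6:7@99 #8:8@98 #9:5@96] asks=[#3:7@102 #7:6@102]

Answer: 1@102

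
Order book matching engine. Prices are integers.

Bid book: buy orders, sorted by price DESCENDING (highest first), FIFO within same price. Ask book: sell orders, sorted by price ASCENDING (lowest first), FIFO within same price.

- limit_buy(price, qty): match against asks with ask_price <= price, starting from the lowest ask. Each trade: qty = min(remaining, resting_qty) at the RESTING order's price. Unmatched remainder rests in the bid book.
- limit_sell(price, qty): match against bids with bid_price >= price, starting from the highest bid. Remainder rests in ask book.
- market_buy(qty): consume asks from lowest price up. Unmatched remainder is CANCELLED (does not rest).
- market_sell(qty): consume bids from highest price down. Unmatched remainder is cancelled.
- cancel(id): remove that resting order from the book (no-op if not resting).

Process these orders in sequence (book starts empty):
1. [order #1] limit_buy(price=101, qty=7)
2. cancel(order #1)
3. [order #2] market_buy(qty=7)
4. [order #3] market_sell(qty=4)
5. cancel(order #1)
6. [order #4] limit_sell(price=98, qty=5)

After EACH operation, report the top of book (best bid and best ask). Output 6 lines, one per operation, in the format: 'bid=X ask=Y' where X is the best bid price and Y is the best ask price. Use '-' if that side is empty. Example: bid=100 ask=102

Answer: bid=101 ask=-
bid=- ask=-
bid=- ask=-
bid=- ask=-
bid=- ask=-
bid=- ask=98

Derivation:
After op 1 [order #1] limit_buy(price=101, qty=7): fills=none; bids=[#1:7@101] asks=[-]
After op 2 cancel(order #1): fills=none; bids=[-] asks=[-]
After op 3 [order #2] market_buy(qty=7): fills=none; bids=[-] asks=[-]
After op 4 [order #3] market_sell(qty=4): fills=none; bids=[-] asks=[-]
After op 5 cancel(order #1): fills=none; bids=[-] asks=[-]
After op 6 [order #4] limit_sell(price=98, qty=5): fills=none; bids=[-] asks=[#4:5@98]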